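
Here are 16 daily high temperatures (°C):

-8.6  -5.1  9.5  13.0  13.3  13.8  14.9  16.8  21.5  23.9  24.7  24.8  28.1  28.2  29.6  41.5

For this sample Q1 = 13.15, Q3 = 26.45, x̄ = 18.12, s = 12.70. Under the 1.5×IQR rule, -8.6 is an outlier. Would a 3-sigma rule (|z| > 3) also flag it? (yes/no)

no

z = (-8.6 − 18.12) / 12.70 = -2.10.
|z| = 2.10 ≤ 3.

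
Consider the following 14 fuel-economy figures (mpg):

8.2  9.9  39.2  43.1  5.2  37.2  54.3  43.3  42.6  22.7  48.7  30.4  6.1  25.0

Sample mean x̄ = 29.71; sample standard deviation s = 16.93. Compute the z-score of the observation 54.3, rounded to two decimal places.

z = (54.3 − 29.71) / 16.93 = 1.45.

1.45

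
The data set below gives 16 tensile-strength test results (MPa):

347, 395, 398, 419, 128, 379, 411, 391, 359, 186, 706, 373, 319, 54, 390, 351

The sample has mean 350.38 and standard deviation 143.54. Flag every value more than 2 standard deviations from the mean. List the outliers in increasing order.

Cutoffs at x̄ ± 2s: 350.38 ± 2·143.54 = [63.30, 637.46].
54: z = -2.06, |z| > 2 → outlier.
706: z = 2.48, |z| > 2 → outlier.
Every other value lies within [63.30, 637.46].

54, 706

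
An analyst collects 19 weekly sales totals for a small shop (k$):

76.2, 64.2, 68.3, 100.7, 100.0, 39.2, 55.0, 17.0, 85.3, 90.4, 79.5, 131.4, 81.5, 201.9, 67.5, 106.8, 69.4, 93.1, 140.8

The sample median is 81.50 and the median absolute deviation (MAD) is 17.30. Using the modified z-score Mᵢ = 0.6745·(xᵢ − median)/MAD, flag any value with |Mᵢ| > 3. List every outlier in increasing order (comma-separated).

201.9

|Mᵢ| > 3 ⇔ |xᵢ − 81.50| > 3·17.30/0.6745 = 76.95.
So outliers lie outside [4.55, 158.45].
201.9: M = 4.69 → outlier.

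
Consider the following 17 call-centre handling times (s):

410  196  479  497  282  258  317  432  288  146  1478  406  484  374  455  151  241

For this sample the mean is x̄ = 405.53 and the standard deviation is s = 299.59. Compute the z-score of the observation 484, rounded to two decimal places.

z = (484 − 405.53) / 299.59 = 0.26.

0.26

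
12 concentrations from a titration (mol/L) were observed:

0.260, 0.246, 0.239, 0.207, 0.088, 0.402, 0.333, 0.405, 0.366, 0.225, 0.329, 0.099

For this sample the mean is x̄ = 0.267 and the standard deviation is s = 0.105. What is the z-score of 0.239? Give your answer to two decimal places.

z = (0.239 − 0.267) / 0.105 = -0.27.

-0.27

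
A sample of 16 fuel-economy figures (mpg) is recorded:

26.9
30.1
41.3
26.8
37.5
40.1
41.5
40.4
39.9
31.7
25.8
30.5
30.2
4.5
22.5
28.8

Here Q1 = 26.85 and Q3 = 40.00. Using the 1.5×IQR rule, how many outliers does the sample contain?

1

IQR = 13.15; fences at 26.85 − 19.725 = 7.125 and 40.00 + 19.725 = 59.725.
Outside the cutoffs: 4.5.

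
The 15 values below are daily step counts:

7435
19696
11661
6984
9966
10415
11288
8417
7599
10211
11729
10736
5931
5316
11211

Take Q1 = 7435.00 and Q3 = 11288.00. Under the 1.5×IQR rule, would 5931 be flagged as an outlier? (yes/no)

IQR = Q3 − Q1 = 11288.00 − 7435.00 = 3853.00.
Lower fence = Q1 − 1.5·IQR = 7435.00 − 5779.50 = 1655.50.
Upper fence = Q3 + 1.5·IQR = 11288.00 + 5779.50 = 17067.50.
5931 lies within [1655.50, 17067.50].

no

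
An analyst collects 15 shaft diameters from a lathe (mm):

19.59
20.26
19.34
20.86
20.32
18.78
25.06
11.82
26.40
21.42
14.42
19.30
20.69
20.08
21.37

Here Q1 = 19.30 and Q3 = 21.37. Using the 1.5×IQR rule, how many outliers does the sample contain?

IQR = 2.07; fences at 19.30 − 3.105 = 16.195 and 21.37 + 3.105 = 24.475.
Outside the cutoffs: 11.82, 14.42, 25.06, 26.40.

4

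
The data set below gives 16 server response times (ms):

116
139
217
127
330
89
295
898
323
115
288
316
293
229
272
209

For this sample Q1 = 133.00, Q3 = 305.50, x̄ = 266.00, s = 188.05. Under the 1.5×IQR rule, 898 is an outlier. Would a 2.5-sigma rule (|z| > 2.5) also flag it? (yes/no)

yes

z = (898 − 266.00) / 188.05 = 3.36.
|z| = 3.36 > 2.5.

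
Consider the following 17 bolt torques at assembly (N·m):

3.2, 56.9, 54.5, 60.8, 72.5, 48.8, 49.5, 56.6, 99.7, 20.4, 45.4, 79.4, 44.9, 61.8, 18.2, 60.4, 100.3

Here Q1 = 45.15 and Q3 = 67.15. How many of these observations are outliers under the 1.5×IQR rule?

IQR = 22.00; fences at 45.15 − 33.00 = 12.15 and 67.15 + 33.00 = 100.15.
Outside the cutoffs: 3.2, 100.3.

2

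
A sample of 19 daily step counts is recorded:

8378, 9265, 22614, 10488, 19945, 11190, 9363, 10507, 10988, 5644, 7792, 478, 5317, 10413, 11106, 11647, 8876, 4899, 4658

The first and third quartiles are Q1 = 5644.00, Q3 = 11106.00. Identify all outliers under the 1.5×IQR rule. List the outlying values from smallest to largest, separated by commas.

IQR = Q3 − Q1 = 11106.00 − 5644.00 = 5462.00.
Lower fence = Q1 − 1.5·IQR = 5644.00 − 8193.00 = -2549.00.
Upper fence = Q3 + 1.5·IQR = 11106.00 + 8193.00 = 19299.00.
19945 > 19299.00 → outlier.
22614 > 19299.00 → outlier.
All remaining values lie within [-2549.00, 19299.00].

19945, 22614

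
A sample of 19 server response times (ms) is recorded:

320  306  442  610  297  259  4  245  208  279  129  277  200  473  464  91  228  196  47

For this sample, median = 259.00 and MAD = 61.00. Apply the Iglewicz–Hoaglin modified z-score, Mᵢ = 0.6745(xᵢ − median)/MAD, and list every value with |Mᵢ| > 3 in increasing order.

|Mᵢ| > 3 ⇔ |xᵢ − 259.00| > 3·61.00/0.6745 = 271.31.
So outliers lie outside [-12.31, 530.31].
610: M = 3.88 → outlier.

610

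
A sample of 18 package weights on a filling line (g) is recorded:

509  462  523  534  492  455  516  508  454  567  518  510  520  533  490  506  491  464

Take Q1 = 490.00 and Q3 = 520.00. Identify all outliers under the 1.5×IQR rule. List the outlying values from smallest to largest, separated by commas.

IQR = Q3 − Q1 = 520.00 − 490.00 = 30.00.
Lower fence = Q1 − 1.5·IQR = 490.00 − 45.00 = 445.00.
Upper fence = Q3 + 1.5·IQR = 520.00 + 45.00 = 565.00.
567 > 565.00 → outlier.
All remaining values lie within [445.00, 565.00].

567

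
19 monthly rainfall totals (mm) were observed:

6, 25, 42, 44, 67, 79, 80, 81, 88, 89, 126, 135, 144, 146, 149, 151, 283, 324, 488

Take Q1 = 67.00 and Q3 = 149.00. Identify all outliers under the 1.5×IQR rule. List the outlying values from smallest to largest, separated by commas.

283, 324, 488

IQR = Q3 − Q1 = 149.00 − 67.00 = 82.00.
Lower fence = Q1 − 1.5·IQR = 67.00 − 123.00 = -56.00.
Upper fence = Q3 + 1.5·IQR = 149.00 + 123.00 = 272.00.
283 > 272.00 → outlier.
324 > 272.00 → outlier.
488 > 272.00 → outlier.
All remaining values lie within [-56.00, 272.00].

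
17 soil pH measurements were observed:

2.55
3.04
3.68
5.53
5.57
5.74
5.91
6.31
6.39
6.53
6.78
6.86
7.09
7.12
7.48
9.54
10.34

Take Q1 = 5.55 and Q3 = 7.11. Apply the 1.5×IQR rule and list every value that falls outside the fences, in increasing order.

2.55, 3.04, 9.54, 10.34

IQR = Q3 − Q1 = 7.11 − 5.55 = 1.56.
Lower fence = Q1 − 1.5·IQR = 5.55 − 2.34 = 3.21.
Upper fence = Q3 + 1.5·IQR = 7.11 + 2.34 = 9.45.
2.55 < 3.21 → outlier.
3.04 < 3.21 → outlier.
9.54 > 9.45 → outlier.
10.34 > 9.45 → outlier.
All remaining values lie within [3.21, 9.45].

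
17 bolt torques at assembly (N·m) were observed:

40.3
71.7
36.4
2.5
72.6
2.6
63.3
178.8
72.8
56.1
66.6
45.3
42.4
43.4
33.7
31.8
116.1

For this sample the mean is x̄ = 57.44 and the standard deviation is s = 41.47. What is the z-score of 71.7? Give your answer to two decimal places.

0.34

z = (71.7 − 57.44) / 41.47 = 0.34.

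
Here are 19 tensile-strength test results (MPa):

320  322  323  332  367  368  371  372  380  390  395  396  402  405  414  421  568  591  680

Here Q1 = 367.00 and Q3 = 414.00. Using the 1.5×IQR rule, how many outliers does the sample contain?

IQR = 47.00; fences at 367.00 − 70.50 = 296.50 and 414.00 + 70.50 = 484.50.
Outside the cutoffs: 568, 591, 680.

3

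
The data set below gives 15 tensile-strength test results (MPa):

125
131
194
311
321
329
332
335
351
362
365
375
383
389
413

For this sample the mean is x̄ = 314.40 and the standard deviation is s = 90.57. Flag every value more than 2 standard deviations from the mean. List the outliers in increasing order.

125, 131

Cutoffs at x̄ ± 2s: 314.40 ± 2·90.57 = [133.26, 495.54].
125: z = -2.09, |z| > 2 → outlier.
131: z = -2.02, |z| > 2 → outlier.
Every other value lies within [133.26, 495.54].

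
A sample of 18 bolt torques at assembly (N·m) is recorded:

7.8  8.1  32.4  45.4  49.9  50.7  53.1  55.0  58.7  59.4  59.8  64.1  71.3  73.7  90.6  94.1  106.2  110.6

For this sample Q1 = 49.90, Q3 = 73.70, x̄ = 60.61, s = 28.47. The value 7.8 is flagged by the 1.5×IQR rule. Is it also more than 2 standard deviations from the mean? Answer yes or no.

no

z = (7.8 − 60.61) / 28.47 = -1.85.
|z| = 1.85 ≤ 2.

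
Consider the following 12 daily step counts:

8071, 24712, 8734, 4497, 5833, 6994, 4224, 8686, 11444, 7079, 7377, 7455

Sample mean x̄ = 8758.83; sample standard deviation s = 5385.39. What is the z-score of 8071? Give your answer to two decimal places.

z = (8071 − 8758.83) / 5385.39 = -0.13.

-0.13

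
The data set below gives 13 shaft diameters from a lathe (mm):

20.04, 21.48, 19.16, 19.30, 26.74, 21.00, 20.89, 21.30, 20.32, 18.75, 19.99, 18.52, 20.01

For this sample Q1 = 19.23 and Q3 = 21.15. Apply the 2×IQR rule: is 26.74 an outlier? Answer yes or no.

IQR = Q3 − Q1 = 21.15 − 19.23 = 1.92.
Lower fence = Q1 − 2·IQR = 19.23 − 3.84 = 15.39.
Upper fence = Q3 + 2·IQR = 21.15 + 3.84 = 24.99.
26.74 lies above the upper fence.

yes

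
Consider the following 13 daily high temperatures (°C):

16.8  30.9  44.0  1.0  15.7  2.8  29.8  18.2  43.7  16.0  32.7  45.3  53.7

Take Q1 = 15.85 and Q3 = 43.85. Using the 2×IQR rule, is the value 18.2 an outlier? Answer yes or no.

no

IQR = Q3 − Q1 = 43.85 − 15.85 = 28.00.
Lower fence = Q1 − 2·IQR = 15.85 − 56.00 = -40.15.
Upper fence = Q3 + 2·IQR = 43.85 + 56.00 = 99.85.
18.2 lies within [-40.15, 99.85].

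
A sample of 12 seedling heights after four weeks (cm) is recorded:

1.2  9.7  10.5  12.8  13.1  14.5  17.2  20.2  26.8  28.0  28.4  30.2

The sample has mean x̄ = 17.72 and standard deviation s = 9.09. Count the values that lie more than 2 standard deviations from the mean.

Cutoffs: x̄ ± 2s = [-0.46, 35.90].
Every value lies within the cutoffs.

0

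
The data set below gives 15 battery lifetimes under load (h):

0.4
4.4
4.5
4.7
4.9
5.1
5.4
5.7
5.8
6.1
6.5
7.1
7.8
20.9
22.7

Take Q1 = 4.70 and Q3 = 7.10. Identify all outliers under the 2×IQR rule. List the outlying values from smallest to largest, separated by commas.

20.9, 22.7

IQR = Q3 − Q1 = 7.10 − 4.70 = 2.40.
Lower fence = Q1 − 2·IQR = 4.70 − 4.80 = -0.10.
Upper fence = Q3 + 2·IQR = 7.10 + 4.80 = 11.90.
20.9 > 11.90 → outlier.
22.7 > 11.90 → outlier.
All remaining values lie within [-0.10, 11.90].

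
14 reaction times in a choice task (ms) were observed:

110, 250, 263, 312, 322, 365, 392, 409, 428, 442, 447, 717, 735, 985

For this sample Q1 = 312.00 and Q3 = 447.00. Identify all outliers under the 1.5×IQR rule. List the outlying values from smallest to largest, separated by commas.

IQR = Q3 − Q1 = 447.00 − 312.00 = 135.00.
Lower fence = Q1 − 1.5·IQR = 312.00 − 202.50 = 109.50.
Upper fence = Q3 + 1.5·IQR = 447.00 + 202.50 = 649.50.
717 > 649.50 → outlier.
735 > 649.50 → outlier.
985 > 649.50 → outlier.
All remaining values lie within [109.50, 649.50].

717, 735, 985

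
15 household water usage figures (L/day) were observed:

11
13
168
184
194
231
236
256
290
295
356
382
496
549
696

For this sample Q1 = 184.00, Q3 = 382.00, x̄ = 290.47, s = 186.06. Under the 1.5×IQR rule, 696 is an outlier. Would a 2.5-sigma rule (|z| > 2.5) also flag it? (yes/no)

z = (696 − 290.47) / 186.06 = 2.18.
|z| = 2.18 ≤ 2.5.

no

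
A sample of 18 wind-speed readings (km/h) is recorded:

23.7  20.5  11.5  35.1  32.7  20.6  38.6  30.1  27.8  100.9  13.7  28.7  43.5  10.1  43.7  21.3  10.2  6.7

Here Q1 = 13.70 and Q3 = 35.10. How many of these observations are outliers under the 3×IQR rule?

IQR = 21.40; fences at 13.70 − 64.20 = -50.50 and 35.10 + 64.20 = 99.30.
Outside the cutoffs: 100.9.

1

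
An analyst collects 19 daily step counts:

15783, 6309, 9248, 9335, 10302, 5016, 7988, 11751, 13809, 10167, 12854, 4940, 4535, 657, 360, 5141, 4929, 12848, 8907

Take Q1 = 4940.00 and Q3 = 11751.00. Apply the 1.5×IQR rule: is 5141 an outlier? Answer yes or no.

no

IQR = Q3 − Q1 = 11751.00 − 4940.00 = 6811.00.
Lower fence = Q1 − 1.5·IQR = 4940.00 − 10216.50 = -5276.50.
Upper fence = Q3 + 1.5·IQR = 11751.00 + 10216.50 = 21967.50.
5141 lies within [-5276.50, 21967.50].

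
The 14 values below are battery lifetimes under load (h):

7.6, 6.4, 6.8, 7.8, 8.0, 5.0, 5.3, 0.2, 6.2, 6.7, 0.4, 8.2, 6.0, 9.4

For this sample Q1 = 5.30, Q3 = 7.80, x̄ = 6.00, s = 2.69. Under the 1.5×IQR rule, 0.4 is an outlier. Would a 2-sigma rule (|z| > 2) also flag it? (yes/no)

z = (0.4 − 6.00) / 2.69 = -2.08.
|z| = 2.08 > 2.

yes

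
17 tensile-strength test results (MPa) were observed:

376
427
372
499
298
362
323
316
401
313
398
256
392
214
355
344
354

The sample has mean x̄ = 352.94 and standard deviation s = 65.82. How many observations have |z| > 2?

Cutoffs: x̄ ± 2s = [221.30, 484.58].
Outside the cutoffs: 214, 499.

2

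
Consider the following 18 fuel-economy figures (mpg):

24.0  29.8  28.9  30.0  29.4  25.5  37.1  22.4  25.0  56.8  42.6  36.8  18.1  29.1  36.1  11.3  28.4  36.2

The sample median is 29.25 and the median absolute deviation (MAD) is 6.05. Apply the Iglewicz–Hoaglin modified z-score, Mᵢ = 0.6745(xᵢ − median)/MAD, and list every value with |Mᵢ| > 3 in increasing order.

56.8

|Mᵢ| > 3 ⇔ |xᵢ − 29.25| > 3·6.05/0.6745 = 26.91.
So outliers lie outside [2.34, 56.16].
56.8: M = 3.07 → outlier.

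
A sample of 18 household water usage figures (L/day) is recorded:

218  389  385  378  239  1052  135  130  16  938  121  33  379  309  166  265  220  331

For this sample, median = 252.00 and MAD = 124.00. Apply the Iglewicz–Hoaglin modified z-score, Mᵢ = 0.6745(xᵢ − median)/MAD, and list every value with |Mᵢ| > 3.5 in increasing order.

|Mᵢ| > 3.5 ⇔ |xᵢ − 252.00| > 3.5·124.00/0.6745 = 643.44.
So outliers lie outside [-391.44, 895.44].
938: M = 3.73 → outlier.
1052: M = 4.35 → outlier.

938, 1052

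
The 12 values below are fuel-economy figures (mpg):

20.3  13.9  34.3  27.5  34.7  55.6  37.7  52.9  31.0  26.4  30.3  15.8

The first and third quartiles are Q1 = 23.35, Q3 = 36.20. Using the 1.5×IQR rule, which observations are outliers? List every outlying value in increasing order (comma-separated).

IQR = Q3 − Q1 = 36.20 − 23.35 = 12.85.
Lower fence = Q1 − 1.5·IQR = 23.35 − 19.275 = 4.075.
Upper fence = Q3 + 1.5·IQR = 36.20 + 19.275 = 55.475.
55.6 > 55.475 → outlier.
All remaining values lie within [4.075, 55.475].

55.6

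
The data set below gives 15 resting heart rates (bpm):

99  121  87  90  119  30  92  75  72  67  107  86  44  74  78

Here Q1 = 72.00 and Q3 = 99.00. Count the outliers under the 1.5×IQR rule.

IQR = 27.00; fences at 72.00 − 40.50 = 31.50 and 99.00 + 40.50 = 139.50.
Outside the cutoffs: 30.

1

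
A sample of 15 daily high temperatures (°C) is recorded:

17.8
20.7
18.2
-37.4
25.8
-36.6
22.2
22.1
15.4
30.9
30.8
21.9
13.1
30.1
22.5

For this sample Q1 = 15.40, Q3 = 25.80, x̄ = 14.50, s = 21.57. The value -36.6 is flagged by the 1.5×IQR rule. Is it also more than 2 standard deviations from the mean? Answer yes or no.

yes

z = (-36.6 − 14.50) / 21.57 = -2.37.
|z| = 2.37 > 2.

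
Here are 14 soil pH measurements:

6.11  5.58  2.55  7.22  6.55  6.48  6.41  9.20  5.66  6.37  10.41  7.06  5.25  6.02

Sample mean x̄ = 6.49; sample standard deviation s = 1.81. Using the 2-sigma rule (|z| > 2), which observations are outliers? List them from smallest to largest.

2.55, 10.41

Cutoffs at x̄ ± 2s: 6.49 ± 2·1.81 = [2.87, 10.11].
2.55: z = -2.18, |z| > 2 → outlier.
10.41: z = 2.17, |z| > 2 → outlier.
Every other value lies within [2.87, 10.11].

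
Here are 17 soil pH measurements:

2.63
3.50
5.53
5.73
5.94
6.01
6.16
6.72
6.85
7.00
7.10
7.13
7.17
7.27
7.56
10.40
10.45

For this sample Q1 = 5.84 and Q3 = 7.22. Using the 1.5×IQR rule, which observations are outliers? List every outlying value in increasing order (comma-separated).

2.63, 3.50, 10.40, 10.45

IQR = Q3 − Q1 = 7.22 − 5.84 = 1.38.
Lower fence = Q1 − 1.5·IQR = 5.84 − 2.07 = 3.77.
Upper fence = Q3 + 1.5·IQR = 7.22 + 2.07 = 9.29.
2.63 < 3.77 → outlier.
3.50 < 3.77 → outlier.
10.40 > 9.29 → outlier.
10.45 > 9.29 → outlier.
All remaining values lie within [3.77, 9.29].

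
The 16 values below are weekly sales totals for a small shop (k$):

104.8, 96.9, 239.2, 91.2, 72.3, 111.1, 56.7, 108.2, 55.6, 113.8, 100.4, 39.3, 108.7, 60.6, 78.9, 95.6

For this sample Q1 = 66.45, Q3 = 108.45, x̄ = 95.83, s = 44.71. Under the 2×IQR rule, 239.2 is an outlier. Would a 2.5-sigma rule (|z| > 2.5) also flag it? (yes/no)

z = (239.2 − 95.83) / 44.71 = 3.21.
|z| = 3.21 > 2.5.

yes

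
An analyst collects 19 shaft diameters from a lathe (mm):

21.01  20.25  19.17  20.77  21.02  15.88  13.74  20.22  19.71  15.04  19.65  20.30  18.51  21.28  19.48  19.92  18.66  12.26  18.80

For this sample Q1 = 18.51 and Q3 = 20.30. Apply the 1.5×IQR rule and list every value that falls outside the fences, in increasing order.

IQR = Q3 − Q1 = 20.30 − 18.51 = 1.79.
Lower fence = Q1 − 1.5·IQR = 18.51 − 2.685 = 15.825.
Upper fence = Q3 + 1.5·IQR = 20.30 + 2.685 = 22.985.
12.26 < 15.825 → outlier.
13.74 < 15.825 → outlier.
15.04 < 15.825 → outlier.
All remaining values lie within [15.825, 22.985].

12.26, 13.74, 15.04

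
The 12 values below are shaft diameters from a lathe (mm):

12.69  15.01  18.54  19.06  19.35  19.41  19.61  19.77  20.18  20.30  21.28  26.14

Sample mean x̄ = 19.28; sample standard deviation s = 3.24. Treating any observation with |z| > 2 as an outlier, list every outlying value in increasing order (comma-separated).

12.69, 26.14

Cutoffs at x̄ ± 2s: 19.28 ± 2·3.24 = [12.80, 25.76].
12.69: z = -2.03, |z| > 2 → outlier.
26.14: z = 2.12, |z| > 2 → outlier.
Every other value lies within [12.80, 25.76].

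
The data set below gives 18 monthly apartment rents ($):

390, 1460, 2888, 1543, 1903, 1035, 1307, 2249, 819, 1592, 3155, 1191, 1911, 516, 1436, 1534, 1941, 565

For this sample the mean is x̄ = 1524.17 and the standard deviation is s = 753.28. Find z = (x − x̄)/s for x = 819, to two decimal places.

-0.94

z = (819 − 1524.17) / 753.28 = -0.94.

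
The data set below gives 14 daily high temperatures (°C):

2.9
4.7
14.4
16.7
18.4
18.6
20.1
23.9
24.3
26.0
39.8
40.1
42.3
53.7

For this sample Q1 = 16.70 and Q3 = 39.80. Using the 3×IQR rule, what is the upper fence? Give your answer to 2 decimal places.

109.10

IQR = Q3 − Q1 = 39.80 − 16.70 = 23.10.
Lower fence = Q1 − 3·IQR = 16.70 − 69.30 = -52.60.
Upper fence = Q3 + 3·IQR = 39.80 + 69.30 = 109.10.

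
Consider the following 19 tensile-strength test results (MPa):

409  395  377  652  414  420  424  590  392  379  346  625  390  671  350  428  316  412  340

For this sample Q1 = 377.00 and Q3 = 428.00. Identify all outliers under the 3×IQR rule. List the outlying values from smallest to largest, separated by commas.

590, 625, 652, 671

IQR = Q3 − Q1 = 428.00 − 377.00 = 51.00.
Lower fence = Q1 − 3·IQR = 377.00 − 153.00 = 224.00.
Upper fence = Q3 + 3·IQR = 428.00 + 153.00 = 581.00.
590 > 581.00 → outlier.
625 > 581.00 → outlier.
652 > 581.00 → outlier.
671 > 581.00 → outlier.
All remaining values lie within [224.00, 581.00].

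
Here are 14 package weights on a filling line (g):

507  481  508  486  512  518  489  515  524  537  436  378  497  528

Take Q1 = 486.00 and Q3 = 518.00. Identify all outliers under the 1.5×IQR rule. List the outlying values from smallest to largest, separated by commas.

IQR = Q3 − Q1 = 518.00 − 486.00 = 32.00.
Lower fence = Q1 − 1.5·IQR = 486.00 − 48.00 = 438.00.
Upper fence = Q3 + 1.5·IQR = 518.00 + 48.00 = 566.00.
378 < 438.00 → outlier.
436 < 438.00 → outlier.
All remaining values lie within [438.00, 566.00].

378, 436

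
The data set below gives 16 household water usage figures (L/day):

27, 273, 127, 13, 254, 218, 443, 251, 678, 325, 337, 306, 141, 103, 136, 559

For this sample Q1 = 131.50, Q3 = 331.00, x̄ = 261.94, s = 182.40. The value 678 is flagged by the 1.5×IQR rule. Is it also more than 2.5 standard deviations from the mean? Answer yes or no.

z = (678 − 261.94) / 182.40 = 2.28.
|z| = 2.28 ≤ 2.5.

no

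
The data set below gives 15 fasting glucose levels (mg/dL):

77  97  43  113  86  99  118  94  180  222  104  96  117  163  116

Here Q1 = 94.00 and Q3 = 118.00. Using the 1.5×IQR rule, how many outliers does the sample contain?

IQR = 24.00; fences at 94.00 − 36.00 = 58.00 and 118.00 + 36.00 = 154.00.
Outside the cutoffs: 43, 163, 180, 222.

4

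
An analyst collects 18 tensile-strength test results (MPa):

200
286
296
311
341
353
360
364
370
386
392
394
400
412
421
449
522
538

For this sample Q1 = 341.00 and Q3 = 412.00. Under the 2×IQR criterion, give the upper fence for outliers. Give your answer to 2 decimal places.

IQR = Q3 − Q1 = 412.00 − 341.00 = 71.00.
Lower fence = Q1 − 2·IQR = 341.00 − 142.00 = 199.00.
Upper fence = Q3 + 2·IQR = 412.00 + 142.00 = 554.00.

554.00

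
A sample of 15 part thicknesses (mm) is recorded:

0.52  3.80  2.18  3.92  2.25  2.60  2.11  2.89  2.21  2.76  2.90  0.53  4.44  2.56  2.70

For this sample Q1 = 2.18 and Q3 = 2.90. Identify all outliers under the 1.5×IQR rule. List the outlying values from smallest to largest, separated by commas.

IQR = Q3 − Q1 = 2.90 − 2.18 = 0.72.
Lower fence = Q1 − 1.5·IQR = 2.18 − 1.08 = 1.10.
Upper fence = Q3 + 1.5·IQR = 2.90 + 1.08 = 3.98.
0.52 < 1.10 → outlier.
0.53 < 1.10 → outlier.
4.44 > 3.98 → outlier.
All remaining values lie within [1.10, 3.98].

0.52, 0.53, 4.44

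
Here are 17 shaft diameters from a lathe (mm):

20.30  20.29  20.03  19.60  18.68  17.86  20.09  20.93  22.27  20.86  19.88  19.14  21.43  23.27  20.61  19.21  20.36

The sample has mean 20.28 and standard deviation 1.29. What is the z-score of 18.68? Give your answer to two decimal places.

-1.24

z = (18.68 − 20.28) / 1.29 = -1.24.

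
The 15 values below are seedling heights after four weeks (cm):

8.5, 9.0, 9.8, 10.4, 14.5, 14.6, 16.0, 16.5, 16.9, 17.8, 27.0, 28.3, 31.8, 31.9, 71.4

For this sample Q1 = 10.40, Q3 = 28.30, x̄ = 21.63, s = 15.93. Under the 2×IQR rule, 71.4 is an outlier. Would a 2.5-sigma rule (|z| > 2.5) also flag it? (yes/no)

yes

z = (71.4 − 21.63) / 15.93 = 3.12.
|z| = 3.12 > 2.5.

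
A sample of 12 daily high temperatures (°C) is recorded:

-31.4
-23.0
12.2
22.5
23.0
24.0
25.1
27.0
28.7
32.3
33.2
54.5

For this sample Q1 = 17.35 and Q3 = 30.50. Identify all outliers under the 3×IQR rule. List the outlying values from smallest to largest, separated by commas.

-31.4, -23.0

IQR = Q3 − Q1 = 30.50 − 17.35 = 13.15.
Lower fence = Q1 − 3·IQR = 17.35 − 39.45 = -22.10.
Upper fence = Q3 + 3·IQR = 30.50 + 39.45 = 69.95.
-31.4 < -22.10 → outlier.
-23.0 < -22.10 → outlier.
All remaining values lie within [-22.10, 69.95].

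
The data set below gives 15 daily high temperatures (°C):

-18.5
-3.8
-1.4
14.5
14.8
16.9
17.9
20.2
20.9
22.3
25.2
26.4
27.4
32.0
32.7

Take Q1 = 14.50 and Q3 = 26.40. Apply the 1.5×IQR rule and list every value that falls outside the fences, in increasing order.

-18.5, -3.8

IQR = Q3 − Q1 = 26.40 − 14.50 = 11.90.
Lower fence = Q1 − 1.5·IQR = 14.50 − 17.85 = -3.35.
Upper fence = Q3 + 1.5·IQR = 26.40 + 17.85 = 44.25.
-18.5 < -3.35 → outlier.
-3.8 < -3.35 → outlier.
All remaining values lie within [-3.35, 44.25].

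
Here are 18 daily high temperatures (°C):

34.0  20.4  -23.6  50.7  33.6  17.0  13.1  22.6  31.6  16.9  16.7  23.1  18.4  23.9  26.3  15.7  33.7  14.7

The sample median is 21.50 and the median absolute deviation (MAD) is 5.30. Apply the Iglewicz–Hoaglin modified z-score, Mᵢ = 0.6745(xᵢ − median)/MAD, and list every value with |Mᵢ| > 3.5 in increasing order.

-23.6, 50.7

|Mᵢ| > 3.5 ⇔ |xᵢ − 21.50| > 3.5·5.30/0.6745 = 27.50.
So outliers lie outside [-6.00, 49.00].
-23.6: M = -5.74 → outlier.
50.7: M = 3.72 → outlier.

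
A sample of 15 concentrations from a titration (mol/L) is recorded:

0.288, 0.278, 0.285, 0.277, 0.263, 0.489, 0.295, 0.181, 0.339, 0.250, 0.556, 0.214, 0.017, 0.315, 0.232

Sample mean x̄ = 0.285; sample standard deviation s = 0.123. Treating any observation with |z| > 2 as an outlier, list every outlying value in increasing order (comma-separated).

0.017, 0.556

Cutoffs at x̄ ± 2s: 0.285 ± 2·0.123 = [0.039, 0.531].
0.017: z = -2.18, |z| > 2 → outlier.
0.556: z = 2.20, |z| > 2 → outlier.
Every other value lies within [0.039, 0.531].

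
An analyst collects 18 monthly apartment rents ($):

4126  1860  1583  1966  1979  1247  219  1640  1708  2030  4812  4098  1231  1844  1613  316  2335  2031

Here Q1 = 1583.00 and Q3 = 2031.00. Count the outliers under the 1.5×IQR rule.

5

IQR = 448.00; fences at 1583.00 − 672.00 = 911.00 and 2031.00 + 672.00 = 2703.00.
Outside the cutoffs: 219, 316, 4098, 4126, 4812.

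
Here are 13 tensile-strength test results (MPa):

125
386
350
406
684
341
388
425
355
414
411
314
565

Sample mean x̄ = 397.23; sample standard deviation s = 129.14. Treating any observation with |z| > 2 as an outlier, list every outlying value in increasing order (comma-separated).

125, 684

Cutoffs at x̄ ± 2s: 397.23 ± 2·129.14 = [138.95, 655.51].
125: z = -2.11, |z| > 2 → outlier.
684: z = 2.22, |z| > 2 → outlier.
Every other value lies within [138.95, 655.51].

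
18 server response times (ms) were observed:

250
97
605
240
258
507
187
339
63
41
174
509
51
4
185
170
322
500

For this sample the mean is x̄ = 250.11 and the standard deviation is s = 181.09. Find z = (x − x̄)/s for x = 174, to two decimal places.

-0.42

z = (174 − 250.11) / 181.09 = -0.42.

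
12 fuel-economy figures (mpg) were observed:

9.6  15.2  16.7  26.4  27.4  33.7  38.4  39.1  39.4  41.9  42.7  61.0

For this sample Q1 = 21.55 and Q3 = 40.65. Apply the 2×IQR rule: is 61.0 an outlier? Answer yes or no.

IQR = Q3 − Q1 = 40.65 − 21.55 = 19.10.
Lower fence = Q1 − 2·IQR = 21.55 − 38.20 = -16.65.
Upper fence = Q3 + 2·IQR = 40.65 + 38.20 = 78.85.
61.0 lies within [-16.65, 78.85].

no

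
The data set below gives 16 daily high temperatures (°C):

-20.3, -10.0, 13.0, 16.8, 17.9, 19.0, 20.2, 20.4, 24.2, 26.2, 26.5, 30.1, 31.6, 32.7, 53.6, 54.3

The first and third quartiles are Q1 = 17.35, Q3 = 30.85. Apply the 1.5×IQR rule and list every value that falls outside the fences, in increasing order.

IQR = Q3 − Q1 = 30.85 − 17.35 = 13.50.
Lower fence = Q1 − 1.5·IQR = 17.35 − 20.25 = -2.90.
Upper fence = Q3 + 1.5·IQR = 30.85 + 20.25 = 51.10.
-20.3 < -2.90 → outlier.
-10.0 < -2.90 → outlier.
53.6 > 51.10 → outlier.
54.3 > 51.10 → outlier.
All remaining values lie within [-2.90, 51.10].

-20.3, -10.0, 53.6, 54.3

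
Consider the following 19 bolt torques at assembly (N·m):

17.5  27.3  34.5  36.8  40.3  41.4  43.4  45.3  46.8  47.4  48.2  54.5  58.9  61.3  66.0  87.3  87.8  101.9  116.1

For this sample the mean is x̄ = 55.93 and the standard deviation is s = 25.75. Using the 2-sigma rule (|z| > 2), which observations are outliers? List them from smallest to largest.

116.1

Cutoffs at x̄ ± 2s: 55.93 ± 2·25.75 = [4.43, 107.43].
116.1: z = 2.34, |z| > 2 → outlier.
Every other value lies within [4.43, 107.43].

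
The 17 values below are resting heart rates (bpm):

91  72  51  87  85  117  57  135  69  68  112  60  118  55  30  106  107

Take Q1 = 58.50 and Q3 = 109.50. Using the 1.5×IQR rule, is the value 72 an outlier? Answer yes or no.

IQR = Q3 − Q1 = 109.50 − 58.50 = 51.00.
Lower fence = Q1 − 1.5·IQR = 58.50 − 76.50 = -18.00.
Upper fence = Q3 + 1.5·IQR = 109.50 + 76.50 = 186.00.
72 lies within [-18.00, 186.00].

no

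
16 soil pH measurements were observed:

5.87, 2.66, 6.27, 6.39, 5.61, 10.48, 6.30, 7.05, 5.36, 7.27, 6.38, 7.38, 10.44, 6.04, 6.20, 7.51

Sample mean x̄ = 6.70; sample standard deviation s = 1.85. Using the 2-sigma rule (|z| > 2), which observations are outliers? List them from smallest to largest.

Cutoffs at x̄ ± 2s: 6.70 ± 2·1.85 = [3.00, 10.40].
2.66: z = -2.18, |z| > 2 → outlier.
10.44: z = 2.02, |z| > 2 → outlier.
10.48: z = 2.04, |z| > 2 → outlier.
Every other value lies within [3.00, 10.40].

2.66, 10.44, 10.48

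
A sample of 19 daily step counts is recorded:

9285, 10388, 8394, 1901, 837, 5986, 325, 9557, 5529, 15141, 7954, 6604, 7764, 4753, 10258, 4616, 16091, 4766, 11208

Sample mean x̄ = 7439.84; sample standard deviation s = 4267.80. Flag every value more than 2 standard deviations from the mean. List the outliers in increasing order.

16091

Cutoffs at x̄ ± 2s: 7439.84 ± 2·4267.80 = [-1095.76, 15975.44].
16091: z = 2.03, |z| > 2 → outlier.
Every other value lies within [-1095.76, 15975.44].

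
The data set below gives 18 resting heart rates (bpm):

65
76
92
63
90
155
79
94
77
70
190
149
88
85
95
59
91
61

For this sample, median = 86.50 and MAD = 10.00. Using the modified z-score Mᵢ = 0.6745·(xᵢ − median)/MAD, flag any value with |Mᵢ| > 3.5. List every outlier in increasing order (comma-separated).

149, 155, 190

|Mᵢ| > 3.5 ⇔ |xᵢ − 86.50| > 3.5·10.00/0.6745 = 51.89.
So outliers lie outside [34.61, 138.39].
149: M = 4.22 → outlier.
155: M = 4.62 → outlier.
190: M = 6.98 → outlier.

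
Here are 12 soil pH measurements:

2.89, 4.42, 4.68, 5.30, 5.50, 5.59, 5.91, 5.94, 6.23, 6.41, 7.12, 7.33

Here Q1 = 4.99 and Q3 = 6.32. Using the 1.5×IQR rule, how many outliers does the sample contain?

IQR = 1.33; fences at 4.99 − 1.995 = 2.995 and 6.32 + 1.995 = 8.315.
Outside the cutoffs: 2.89.

1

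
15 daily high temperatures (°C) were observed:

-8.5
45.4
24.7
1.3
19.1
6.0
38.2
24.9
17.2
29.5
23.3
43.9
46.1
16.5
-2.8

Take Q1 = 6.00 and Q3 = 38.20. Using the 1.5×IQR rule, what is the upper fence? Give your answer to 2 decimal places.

IQR = Q3 − Q1 = 38.20 − 6.00 = 32.20.
Lower fence = Q1 − 1.5·IQR = 6.00 − 48.30 = -42.30.
Upper fence = Q3 + 1.5·IQR = 38.20 + 48.30 = 86.50.

86.50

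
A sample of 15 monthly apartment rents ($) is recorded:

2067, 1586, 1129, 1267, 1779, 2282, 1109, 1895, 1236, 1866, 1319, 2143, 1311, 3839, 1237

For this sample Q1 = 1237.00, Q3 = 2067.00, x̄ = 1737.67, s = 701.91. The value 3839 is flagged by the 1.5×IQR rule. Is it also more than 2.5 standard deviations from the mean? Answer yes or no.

z = (3839 − 1737.67) / 701.91 = 2.99.
|z| = 2.99 > 2.5.

yes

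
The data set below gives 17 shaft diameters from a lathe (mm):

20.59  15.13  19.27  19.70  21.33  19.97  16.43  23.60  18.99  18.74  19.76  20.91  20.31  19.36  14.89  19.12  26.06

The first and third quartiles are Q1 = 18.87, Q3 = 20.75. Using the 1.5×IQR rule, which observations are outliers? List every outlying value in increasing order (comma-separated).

14.89, 15.13, 23.60, 26.06

IQR = Q3 − Q1 = 20.75 − 18.87 = 1.88.
Lower fence = Q1 − 1.5·IQR = 18.87 − 2.82 = 16.05.
Upper fence = Q3 + 1.5·IQR = 20.75 + 2.82 = 23.57.
14.89 < 16.05 → outlier.
15.13 < 16.05 → outlier.
23.60 > 23.57 → outlier.
26.06 > 23.57 → outlier.
All remaining values lie within [16.05, 23.57].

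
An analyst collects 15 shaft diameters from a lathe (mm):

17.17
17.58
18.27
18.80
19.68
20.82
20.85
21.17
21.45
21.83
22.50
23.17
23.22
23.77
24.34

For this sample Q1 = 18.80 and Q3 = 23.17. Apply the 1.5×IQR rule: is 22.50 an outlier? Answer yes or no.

no

IQR = Q3 − Q1 = 23.17 − 18.80 = 4.37.
Lower fence = Q1 − 1.5·IQR = 18.80 − 6.555 = 12.245.
Upper fence = Q3 + 1.5·IQR = 23.17 + 6.555 = 29.725.
22.50 lies within [12.245, 29.725].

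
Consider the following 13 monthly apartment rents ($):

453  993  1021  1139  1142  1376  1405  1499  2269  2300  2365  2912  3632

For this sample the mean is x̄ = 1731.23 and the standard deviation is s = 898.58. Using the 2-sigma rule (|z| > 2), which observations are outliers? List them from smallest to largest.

3632

Cutoffs at x̄ ± 2s: 1731.23 ± 2·898.58 = [-65.93, 3528.39].
3632: z = 2.12, |z| > 2 → outlier.
Every other value lies within [-65.93, 3528.39].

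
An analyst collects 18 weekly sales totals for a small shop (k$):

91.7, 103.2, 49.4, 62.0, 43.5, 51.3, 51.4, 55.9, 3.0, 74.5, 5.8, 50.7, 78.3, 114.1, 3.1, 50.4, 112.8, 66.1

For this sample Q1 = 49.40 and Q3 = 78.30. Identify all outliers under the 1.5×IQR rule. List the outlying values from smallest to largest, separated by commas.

3.0, 3.1, 5.8

IQR = Q3 − Q1 = 78.30 − 49.40 = 28.90.
Lower fence = Q1 − 1.5·IQR = 49.40 − 43.35 = 6.05.
Upper fence = Q3 + 1.5·IQR = 78.30 + 43.35 = 121.65.
3.0 < 6.05 → outlier.
3.1 < 6.05 → outlier.
5.8 < 6.05 → outlier.
All remaining values lie within [6.05, 121.65].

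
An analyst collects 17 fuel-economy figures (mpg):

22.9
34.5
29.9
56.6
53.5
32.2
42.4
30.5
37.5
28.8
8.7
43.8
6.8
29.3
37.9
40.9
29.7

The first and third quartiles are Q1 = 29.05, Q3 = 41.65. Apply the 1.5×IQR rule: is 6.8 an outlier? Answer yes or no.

yes

IQR = Q3 − Q1 = 41.65 − 29.05 = 12.60.
Lower fence = Q1 − 1.5·IQR = 29.05 − 18.90 = 10.15.
Upper fence = Q3 + 1.5·IQR = 41.65 + 18.90 = 60.55.
6.8 lies below the lower fence.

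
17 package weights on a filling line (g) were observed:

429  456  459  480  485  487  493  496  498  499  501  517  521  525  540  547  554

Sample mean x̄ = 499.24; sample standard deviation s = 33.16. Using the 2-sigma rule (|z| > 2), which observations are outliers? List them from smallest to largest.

429

Cutoffs at x̄ ± 2s: 499.24 ± 2·33.16 = [432.92, 565.56].
429: z = -2.12, |z| > 2 → outlier.
Every other value lies within [432.92, 565.56].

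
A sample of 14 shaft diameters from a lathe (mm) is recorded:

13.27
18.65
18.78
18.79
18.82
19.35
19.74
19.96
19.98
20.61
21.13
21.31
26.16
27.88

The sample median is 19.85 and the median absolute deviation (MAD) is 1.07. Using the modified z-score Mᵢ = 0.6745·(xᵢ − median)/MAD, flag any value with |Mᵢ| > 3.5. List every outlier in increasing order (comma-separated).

|Mᵢ| > 3.5 ⇔ |xᵢ − 19.85| > 3.5·1.07/0.6745 = 5.55.
So outliers lie outside [14.30, 25.40].
13.27: M = -4.15 → outlier.
26.16: M = 3.98 → outlier.
27.88: M = 5.06 → outlier.

13.27, 26.16, 27.88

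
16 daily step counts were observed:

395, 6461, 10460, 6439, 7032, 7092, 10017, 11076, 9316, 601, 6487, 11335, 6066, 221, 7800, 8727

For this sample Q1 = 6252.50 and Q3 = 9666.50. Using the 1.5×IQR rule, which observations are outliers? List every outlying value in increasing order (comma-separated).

221, 395, 601

IQR = Q3 − Q1 = 9666.50 − 6252.50 = 3414.00.
Lower fence = Q1 − 1.5·IQR = 6252.50 − 5121.00 = 1131.50.
Upper fence = Q3 + 1.5·IQR = 9666.50 + 5121.00 = 14787.50.
221 < 1131.50 → outlier.
395 < 1131.50 → outlier.
601 < 1131.50 → outlier.
All remaining values lie within [1131.50, 14787.50].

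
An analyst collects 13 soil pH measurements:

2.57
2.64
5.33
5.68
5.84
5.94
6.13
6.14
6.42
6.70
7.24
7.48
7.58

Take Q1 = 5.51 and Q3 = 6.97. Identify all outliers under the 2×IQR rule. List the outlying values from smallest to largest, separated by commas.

2.57

IQR = Q3 − Q1 = 6.97 − 5.51 = 1.46.
Lower fence = Q1 − 2·IQR = 5.51 − 2.92 = 2.59.
Upper fence = Q3 + 2·IQR = 6.97 + 2.92 = 9.89.
2.57 < 2.59 → outlier.
All remaining values lie within [2.59, 9.89].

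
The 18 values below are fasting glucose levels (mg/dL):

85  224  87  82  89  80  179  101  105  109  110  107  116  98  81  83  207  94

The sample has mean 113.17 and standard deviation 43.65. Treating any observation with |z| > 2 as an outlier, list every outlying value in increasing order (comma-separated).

Cutoffs at x̄ ± 2s: 113.17 ± 2·43.65 = [25.87, 200.47].
207: z = 2.15, |z| > 2 → outlier.
224: z = 2.54, |z| > 2 → outlier.
Every other value lies within [25.87, 200.47].

207, 224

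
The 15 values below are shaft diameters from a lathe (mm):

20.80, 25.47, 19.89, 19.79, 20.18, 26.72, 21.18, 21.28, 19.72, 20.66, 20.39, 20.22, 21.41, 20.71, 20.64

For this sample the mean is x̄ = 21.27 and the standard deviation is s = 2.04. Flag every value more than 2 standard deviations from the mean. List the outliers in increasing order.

25.47, 26.72

Cutoffs at x̄ ± 2s: 21.27 ± 2·2.04 = [17.19, 25.35].
25.47: z = 2.06, |z| > 2 → outlier.
26.72: z = 2.67, |z| > 2 → outlier.
Every other value lies within [17.19, 25.35].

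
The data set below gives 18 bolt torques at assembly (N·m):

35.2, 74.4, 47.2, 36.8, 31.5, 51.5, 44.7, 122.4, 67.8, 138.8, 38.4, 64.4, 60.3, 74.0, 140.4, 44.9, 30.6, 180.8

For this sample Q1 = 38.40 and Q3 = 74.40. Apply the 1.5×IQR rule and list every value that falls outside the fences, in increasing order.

138.8, 140.4, 180.8

IQR = Q3 − Q1 = 74.40 − 38.40 = 36.00.
Lower fence = Q1 − 1.5·IQR = 38.40 − 54.00 = -15.60.
Upper fence = Q3 + 1.5·IQR = 74.40 + 54.00 = 128.40.
138.8 > 128.40 → outlier.
140.4 > 128.40 → outlier.
180.8 > 128.40 → outlier.
All remaining values lie within [-15.60, 128.40].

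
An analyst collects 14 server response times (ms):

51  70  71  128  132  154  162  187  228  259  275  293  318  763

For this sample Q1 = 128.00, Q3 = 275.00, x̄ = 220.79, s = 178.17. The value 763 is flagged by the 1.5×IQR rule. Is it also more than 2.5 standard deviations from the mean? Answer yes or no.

yes

z = (763 − 220.79) / 178.17 = 3.04.
|z| = 3.04 > 2.5.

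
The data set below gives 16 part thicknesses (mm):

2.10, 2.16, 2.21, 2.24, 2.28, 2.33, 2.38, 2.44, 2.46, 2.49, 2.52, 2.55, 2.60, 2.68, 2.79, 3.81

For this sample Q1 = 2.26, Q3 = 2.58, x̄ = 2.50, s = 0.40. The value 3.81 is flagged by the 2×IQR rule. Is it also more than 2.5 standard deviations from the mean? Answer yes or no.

z = (3.81 − 2.50) / 0.40 = 3.28.
|z| = 3.28 > 2.5.

yes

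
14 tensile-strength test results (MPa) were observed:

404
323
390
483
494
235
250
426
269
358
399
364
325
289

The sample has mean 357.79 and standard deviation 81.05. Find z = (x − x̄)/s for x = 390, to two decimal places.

0.40

z = (390 − 357.79) / 81.05 = 0.40.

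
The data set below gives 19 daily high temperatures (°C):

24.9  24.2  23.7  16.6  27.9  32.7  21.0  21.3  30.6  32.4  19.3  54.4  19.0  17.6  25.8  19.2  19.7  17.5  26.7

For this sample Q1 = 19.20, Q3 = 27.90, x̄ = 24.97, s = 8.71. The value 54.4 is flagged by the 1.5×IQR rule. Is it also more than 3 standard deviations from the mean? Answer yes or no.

yes

z = (54.4 − 24.97) / 8.71 = 3.38.
|z| = 3.38 > 3.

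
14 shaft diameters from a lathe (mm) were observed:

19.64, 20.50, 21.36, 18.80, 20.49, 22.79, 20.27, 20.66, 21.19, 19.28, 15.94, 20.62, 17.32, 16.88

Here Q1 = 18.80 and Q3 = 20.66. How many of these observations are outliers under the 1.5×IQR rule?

1

IQR = 1.86; fences at 18.80 − 2.79 = 16.01 and 20.66 + 2.79 = 23.45.
Outside the cutoffs: 15.94.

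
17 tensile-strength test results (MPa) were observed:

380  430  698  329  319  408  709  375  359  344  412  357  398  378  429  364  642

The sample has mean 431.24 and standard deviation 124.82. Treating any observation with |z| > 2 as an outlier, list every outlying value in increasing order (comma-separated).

Cutoffs at x̄ ± 2s: 431.24 ± 2·124.82 = [181.60, 680.88].
698: z = 2.14, |z| > 2 → outlier.
709: z = 2.23, |z| > 2 → outlier.
Every other value lies within [181.60, 680.88].

698, 709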